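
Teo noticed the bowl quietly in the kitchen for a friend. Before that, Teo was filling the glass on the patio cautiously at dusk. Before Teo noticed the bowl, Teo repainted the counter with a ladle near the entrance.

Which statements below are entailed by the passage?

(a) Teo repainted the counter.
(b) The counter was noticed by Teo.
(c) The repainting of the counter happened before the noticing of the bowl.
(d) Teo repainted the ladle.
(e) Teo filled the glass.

(a), (c)

(a) Entailed — dropping 'with a ladle', 'near the entrance' leaves a sub-description the original still satisfies.
(b) Not entailed — Teo noticed the bowl, not the counter; the counter belongs to the repainting event.
(c) Entailed — the narrative places the repainting before the noticing.
(d) Not entailed — the ladle is the instrument, not what was repainted.
(e) Not entailed — 'was filling' is progressive on an accomplishment; it does not entail the completed 'filled'.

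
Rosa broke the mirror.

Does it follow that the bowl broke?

no

Nothing is said about any bowl; only the mirror is affected.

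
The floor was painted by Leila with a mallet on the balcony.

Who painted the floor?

Leila

'Leila' marks the agent of the painting event.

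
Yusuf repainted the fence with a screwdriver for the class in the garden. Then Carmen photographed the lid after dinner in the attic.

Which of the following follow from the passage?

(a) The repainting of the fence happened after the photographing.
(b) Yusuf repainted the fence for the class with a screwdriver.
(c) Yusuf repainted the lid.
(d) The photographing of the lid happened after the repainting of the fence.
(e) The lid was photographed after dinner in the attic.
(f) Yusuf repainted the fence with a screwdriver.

(a) Not entailed — the narrative places the repainting before the photographing, not after.
(b) Entailed — the original entails any weakening of itself; this just drops 'in the garden'.
(c) Not entailed — Yusuf repainted the fence, not the lid; the lid belongs to the photographing event.
(d) Entailed — the narrative places the repainting before the photographing.
(e) Entailed — generalizing the agent leaves a sub-description the original still satisfies.
(f) Entailed — this follows by dropping conjuncts from the repainting event's description.

(b), (d), (e), (f)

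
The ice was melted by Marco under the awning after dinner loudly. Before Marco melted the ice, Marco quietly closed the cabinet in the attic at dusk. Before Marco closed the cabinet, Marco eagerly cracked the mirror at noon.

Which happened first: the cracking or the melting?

The connectives place the cracking before the melting.

the cracking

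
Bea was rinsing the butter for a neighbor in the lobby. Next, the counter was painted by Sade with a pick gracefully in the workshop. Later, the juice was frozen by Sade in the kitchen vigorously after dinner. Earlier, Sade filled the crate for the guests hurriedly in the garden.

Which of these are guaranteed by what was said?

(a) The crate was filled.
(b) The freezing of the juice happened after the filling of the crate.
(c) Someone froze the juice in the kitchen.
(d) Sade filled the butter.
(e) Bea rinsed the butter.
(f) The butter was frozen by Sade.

(a), (b), (c), (e)

(a) Entailed — the original entails any weakening of itself; this just drops 'for the guests', 'hurriedly', 'in the garden' and generalizes the agent.
(b) Entailed — the narrative places the filling before the freezing.
(c) Entailed — the original entails any weakening of itself; this just drops 'after dinner', 'vigorously' and generalizes the agent.
(d) Not entailed — Sade filled the crate, not the butter; the butter belongs to the rinsing event.
(e) Entailed — 'rinse' is an activity; 'was rinsing' entails that some rinsing happened, so 'rinsed' holds.
(f) Not entailed — Sade froze the juice, not the butter; the butter belongs to the rinsing event.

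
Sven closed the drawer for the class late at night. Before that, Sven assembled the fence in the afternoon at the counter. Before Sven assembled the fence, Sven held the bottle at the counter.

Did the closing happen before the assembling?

The narrative orders the assembling before the closing.

no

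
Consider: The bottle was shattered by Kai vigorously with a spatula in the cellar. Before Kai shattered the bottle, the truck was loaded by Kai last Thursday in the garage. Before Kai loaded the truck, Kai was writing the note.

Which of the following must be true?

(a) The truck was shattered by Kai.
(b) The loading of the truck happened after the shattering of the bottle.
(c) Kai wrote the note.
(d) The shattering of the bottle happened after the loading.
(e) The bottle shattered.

(a) Not entailed — Kai shattered the bottle, not the truck; the truck belongs to the loading event.
(b) Not entailed — the narrative places the loading before the shattering, not after.
(c) Not entailed — 'was writing' is progressive on an accomplishment; it does not entail the completed 'wrote'.
(d) Entailed — the narrative places the loading before the shattering.
(e) Entailed — 'Kai shattered the bottle' is causative; it entails the inchoative 'the bottle shattered'.

(d), (e)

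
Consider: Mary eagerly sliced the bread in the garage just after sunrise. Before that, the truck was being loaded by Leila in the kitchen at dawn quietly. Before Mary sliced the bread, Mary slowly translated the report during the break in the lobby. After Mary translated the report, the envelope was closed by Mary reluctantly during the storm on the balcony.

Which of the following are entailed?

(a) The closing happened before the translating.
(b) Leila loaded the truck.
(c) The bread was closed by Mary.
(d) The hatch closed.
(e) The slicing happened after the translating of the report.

(e)

(a) Not entailed — the narrative places the translating before the closing, not after.
(b) Not entailed — 'was loading' is progressive on an accomplishment; it does not entail the completed 'loaded'.
(c) Not entailed — Mary closed the envelope, not the bread; the bread belongs to the slicing event.
(d) Not entailed — the envelope is what closed, not the hatch.
(e) Entailed — the narrative places the translating before the slicing.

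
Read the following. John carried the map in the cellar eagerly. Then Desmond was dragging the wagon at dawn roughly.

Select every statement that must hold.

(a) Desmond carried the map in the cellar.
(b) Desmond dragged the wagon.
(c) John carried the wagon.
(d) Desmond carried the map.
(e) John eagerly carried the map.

(b), (e)

(a) Not entailed — the passage has John carrying the map, not Desmond.
(b) Entailed — 'drag' is an activity; 'was dragging' entails that some dragging happened, so 'dragged' holds.
(c) Not entailed — John carried the map, not the wagon; the wagon belongs to the dragging event.
(d) Not entailed — the passage has John carrying the map, not Desmond.
(e) Entailed — every conjunct here is already in the original carrying event.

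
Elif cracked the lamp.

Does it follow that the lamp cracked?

yes

'Elif cracked the lamp' is the causative; it entails the inchoative 'the lamp cracked'.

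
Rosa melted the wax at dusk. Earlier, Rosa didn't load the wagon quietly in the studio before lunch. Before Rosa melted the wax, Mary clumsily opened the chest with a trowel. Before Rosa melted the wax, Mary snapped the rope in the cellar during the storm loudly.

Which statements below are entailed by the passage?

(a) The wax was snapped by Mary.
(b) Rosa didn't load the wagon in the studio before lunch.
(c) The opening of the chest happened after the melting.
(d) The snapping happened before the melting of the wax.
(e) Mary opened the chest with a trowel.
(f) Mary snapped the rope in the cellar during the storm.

(d), (e), (f)

(a) Not entailed — Mary snapped the rope, not the wax; the wax belongs to the melting event.
(b) Not entailed — dropping 'quietly' under negation is not valid — the original leaves open that Rosa loaded the wagon some other way.
(c) Not entailed — the narrative places the opening before the melting, not after.
(d) Entailed — the narrative places the snapping before the melting.
(e) Entailed — dropping 'clumsily' leaves a sub-description the original still satisfies.
(f) Entailed — the original entails any weakening of itself; this just drops 'loudly'.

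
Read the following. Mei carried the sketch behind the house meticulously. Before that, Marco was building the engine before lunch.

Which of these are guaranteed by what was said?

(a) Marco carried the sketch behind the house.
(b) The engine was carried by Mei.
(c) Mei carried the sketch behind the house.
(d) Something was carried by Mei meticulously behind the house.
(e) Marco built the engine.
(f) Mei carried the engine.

(c), (d)

(a) Not entailed — the passage has Mei carrying the sketch, not Marco.
(b) Not entailed — Mei carried the sketch, not the engine; the engine belongs to the building event.
(c) Entailed — this follows by dropping conjuncts from the carrying event's description.
(d) Entailed — generalizing the patient leaves a sub-description the original still satisfies.
(e) Not entailed — 'was building' is progressive on an accomplishment; it does not entail the completed 'built'.
(f) Not entailed — Mei carried the sketch, not the engine; the engine belongs to the building event.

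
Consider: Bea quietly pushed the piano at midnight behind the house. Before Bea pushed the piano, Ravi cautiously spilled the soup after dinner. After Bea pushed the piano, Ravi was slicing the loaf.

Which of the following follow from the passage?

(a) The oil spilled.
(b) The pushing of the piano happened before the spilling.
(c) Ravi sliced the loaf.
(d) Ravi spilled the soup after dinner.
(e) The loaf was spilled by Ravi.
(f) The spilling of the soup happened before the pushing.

(a) Not entailed — the soup is what spilled, not the oil.
(b) Not entailed — the narrative places the spilling before the pushing, not after.
(c) Not entailed — 'was slicing' is progressive on an accomplishment; it does not entail the completed 'sliced'.
(d) Entailed — the original entails any weakening of itself; this just drops 'cautiously'.
(e) Not entailed — Ravi spilled the soup, not the loaf; the loaf belongs to the slicing event.
(f) Entailed — the narrative places the spilling before the pushing.

(d), (f)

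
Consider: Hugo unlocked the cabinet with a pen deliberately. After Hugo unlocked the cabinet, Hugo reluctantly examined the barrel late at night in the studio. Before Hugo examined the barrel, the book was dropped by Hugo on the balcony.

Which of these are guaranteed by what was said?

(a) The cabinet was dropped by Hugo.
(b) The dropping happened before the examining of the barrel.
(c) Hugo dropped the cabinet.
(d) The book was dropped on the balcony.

(b), (d)

(a) Not entailed — Hugo dropped the book, not the cabinet; the cabinet belongs to the unlocking event.
(b) Entailed — the narrative places the dropping before the examining.
(c) Not entailed — Hugo dropped the book, not the cabinet; the cabinet belongs to the unlocking event.
(d) Entailed — the original entails any weakening of itself; this just generalizes the agent.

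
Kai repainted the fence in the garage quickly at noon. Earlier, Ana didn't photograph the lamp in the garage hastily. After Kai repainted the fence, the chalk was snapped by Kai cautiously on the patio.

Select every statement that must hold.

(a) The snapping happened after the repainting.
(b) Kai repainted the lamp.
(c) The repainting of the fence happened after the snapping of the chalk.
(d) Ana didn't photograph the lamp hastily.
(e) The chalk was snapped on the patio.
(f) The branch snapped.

(a), (e)

(a) Entailed — the narrative places the repainting before the snapping.
(b) Not entailed — Kai repainted the fence, not the lamp; the lamp belongs to the photographing event.
(c) Not entailed — the narrative places the repainting before the snapping, not after.
(d) Not entailed — dropping 'in the garage' under negation is not valid — the original leaves open that Ana photographed the lamp some other way.
(e) Entailed — this follows by dropping conjuncts from the snapping event's description.
(f) Not entailed — the chalk is what snapped, not the branch.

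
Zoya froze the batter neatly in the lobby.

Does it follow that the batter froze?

'Zoya froze the batter' is the causative; it entails the inchoative 'the batter froze'.

yes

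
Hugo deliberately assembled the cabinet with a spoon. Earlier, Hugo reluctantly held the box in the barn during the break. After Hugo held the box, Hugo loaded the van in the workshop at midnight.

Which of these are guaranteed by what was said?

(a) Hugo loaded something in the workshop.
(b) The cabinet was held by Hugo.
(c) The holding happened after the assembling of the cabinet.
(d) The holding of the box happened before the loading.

(a) Entailed — every conjunct here is already in the original loading event.
(b) Not entailed — Hugo held the box, not the cabinet; the cabinet belongs to the assembling event.
(c) Not entailed — the narrative places the holding before the assembling, not after.
(d) Entailed — the narrative places the holding before the loading.

(a), (d)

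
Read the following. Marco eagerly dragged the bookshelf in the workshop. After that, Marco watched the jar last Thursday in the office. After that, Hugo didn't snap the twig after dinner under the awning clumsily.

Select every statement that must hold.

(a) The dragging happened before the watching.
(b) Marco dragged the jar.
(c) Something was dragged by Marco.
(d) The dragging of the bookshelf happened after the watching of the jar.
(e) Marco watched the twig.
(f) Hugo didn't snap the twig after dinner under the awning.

(a), (c)

(a) Entailed — the narrative places the dragging before the watching.
(b) Not entailed — Marco dragged the bookshelf, not the jar; the jar belongs to the watching event.
(c) Entailed — every conjunct here is already in the original dragging event.
(d) Not entailed — the narrative places the dragging before the watching, not after.
(e) Not entailed — Marco watched the jar, not the twig; the twig belongs to the snapping event.
(f) Not entailed — dropping 'clumsily' under negation is not valid — the original leaves open that Hugo snapped the twig some other way.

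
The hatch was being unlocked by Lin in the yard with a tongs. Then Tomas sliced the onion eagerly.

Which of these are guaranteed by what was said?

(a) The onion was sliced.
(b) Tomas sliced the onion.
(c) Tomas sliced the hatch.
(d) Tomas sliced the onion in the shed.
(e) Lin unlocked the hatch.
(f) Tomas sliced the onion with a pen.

(a), (b)

(a) Entailed — this follows by dropping conjuncts from the slicing event's description.
(b) Entailed — this follows by dropping conjuncts from the slicing event's description.
(c) Not entailed — Tomas sliced the onion, not the hatch; the hatch belongs to the unlocking event.
(d) Not entailed — 'in the shed' adds information not in the original event.
(e) Not entailed — 'was unlocking' is progressive on an accomplishment; it does not entail the completed 'unlocked'.
(f) Not entailed — 'with a pen' adds information not in the original event.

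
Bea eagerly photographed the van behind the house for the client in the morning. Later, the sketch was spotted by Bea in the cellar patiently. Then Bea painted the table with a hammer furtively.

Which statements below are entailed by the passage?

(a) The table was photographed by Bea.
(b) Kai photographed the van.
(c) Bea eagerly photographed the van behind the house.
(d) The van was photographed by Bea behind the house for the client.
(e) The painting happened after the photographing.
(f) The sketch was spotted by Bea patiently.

(a) Not entailed — Bea photographed the van, not the table; the table belongs to the painting event.
(b) Not entailed — the passage has Bea photographing the van, not Kai.
(c) Entailed — this follows by dropping conjuncts from the photographing event's description.
(d) Entailed — the original entails any weakening of itself; this just drops 'in the morning', 'eagerly'.
(e) Entailed — the narrative places the photographing before the painting.
(f) Entailed — every conjunct here is already in the original spotting event.

(c), (d), (e), (f)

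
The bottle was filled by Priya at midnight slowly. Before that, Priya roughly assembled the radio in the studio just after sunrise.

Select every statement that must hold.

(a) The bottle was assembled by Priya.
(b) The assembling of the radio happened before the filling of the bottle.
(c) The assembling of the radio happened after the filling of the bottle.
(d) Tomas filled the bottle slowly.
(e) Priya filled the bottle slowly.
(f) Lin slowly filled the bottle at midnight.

(b), (e)

(a) Not entailed — Priya assembled the radio, not the bottle; the bottle belongs to the filling event.
(b) Entailed — the narrative places the assembling before the filling.
(c) Not entailed — the narrative places the assembling before the filling, not after.
(d) Not entailed — the passage has Priya filling the bottle, not Tomas.
(e) Entailed — dropping 'at midnight' leaves a sub-description the original still satisfies.
(f) Not entailed — the passage has Priya filling the bottle, not Lin.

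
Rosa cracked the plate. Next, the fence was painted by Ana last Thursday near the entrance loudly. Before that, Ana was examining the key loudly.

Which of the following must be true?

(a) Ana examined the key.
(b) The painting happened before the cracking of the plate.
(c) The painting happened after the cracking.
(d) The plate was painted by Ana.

(a), (c)

(a) Entailed — 'examine' is an activity; 'was examining' entails that some examining happened, so 'examined' holds.
(b) Not entailed — the narrative places the cracking before the painting, not after.
(c) Entailed — the narrative places the cracking before the painting.
(d) Not entailed — Ana painted the fence, not the plate; the plate belongs to the cracking event.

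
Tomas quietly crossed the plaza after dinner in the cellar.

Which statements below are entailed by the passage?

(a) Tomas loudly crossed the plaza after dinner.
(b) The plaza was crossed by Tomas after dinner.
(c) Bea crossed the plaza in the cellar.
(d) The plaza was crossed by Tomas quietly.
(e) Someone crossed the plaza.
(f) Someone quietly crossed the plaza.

(a) Not entailed — 'loudly' adds a manner not in (and inconsistent with) the original.
(b) Entailed — this follows by dropping conjuncts from the crossing event's description.
(c) Not entailed — the passage has Tomas crossing the plaza, not Bea.
(d) Entailed — every conjunct here is already in the original crossing event.
(e) Entailed — dropping 'in the cellar', 'after dinner', 'quietly' and generalizing the agent leaves a sub-description the original still satisfies.
(f) Entailed — dropping 'in the cellar', 'after dinner' and generalizing the agent leaves a sub-description the original still satisfies.

(b), (d), (e), (f)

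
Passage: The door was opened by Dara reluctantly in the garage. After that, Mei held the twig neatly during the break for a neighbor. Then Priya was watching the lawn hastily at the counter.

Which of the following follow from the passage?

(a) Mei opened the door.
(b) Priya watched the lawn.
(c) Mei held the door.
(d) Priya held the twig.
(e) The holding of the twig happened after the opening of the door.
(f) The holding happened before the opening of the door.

(a) Not entailed — the passage has Dara opening the door, not Mei.
(b) Entailed — 'watch' is an activity; 'was watching' entails that some watching happened, so 'watched' holds.
(c) Not entailed — Mei held the twig, not the door; the door belongs to the opening event.
(d) Not entailed — the passage has Mei holding the twig, not Priya.
(e) Entailed — the narrative places the opening before the holding.
(f) Not entailed — the narrative places the opening before the holding, not after.

(b), (e)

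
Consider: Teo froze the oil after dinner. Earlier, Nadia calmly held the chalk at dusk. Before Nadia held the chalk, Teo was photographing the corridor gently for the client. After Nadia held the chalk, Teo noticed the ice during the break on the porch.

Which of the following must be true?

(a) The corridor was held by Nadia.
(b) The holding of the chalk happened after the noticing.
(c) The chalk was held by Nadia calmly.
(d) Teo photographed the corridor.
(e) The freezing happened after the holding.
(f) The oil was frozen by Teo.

(c), (e), (f)

(a) Not entailed — Nadia held the chalk, not the corridor; the corridor belongs to the photographing event.
(b) Not entailed — the narrative places the holding before the noticing, not after.
(c) Entailed — every conjunct here is already in the original holding event.
(d) Not entailed — 'was photographing' is progressive on an accomplishment; it does not entail the completed 'photographed'.
(e) Entailed — the narrative places the holding before the freezing.
(f) Entailed — dropping 'after dinner' leaves a sub-description the original still satisfies.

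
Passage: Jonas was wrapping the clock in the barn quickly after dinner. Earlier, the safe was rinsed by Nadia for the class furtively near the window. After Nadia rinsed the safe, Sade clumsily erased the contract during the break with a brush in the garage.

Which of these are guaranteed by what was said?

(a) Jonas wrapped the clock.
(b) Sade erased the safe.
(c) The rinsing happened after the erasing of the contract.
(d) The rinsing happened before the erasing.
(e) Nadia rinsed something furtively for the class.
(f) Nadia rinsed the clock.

(d), (e)

(a) Not entailed — 'was wrapping' is progressive on an accomplishment; it does not entail the completed 'wrapped'.
(b) Not entailed — Sade erased the contract, not the safe; the safe belongs to the rinsing event.
(c) Not entailed — the narrative places the rinsing before the erasing, not after.
(d) Entailed — the narrative places the rinsing before the erasing.
(e) Entailed — dropping 'near the window' and generalizing the patient leaves a sub-description the original still satisfies.
(f) Not entailed — Nadia rinsed the safe, not the clock; the clock belongs to the wrapping event.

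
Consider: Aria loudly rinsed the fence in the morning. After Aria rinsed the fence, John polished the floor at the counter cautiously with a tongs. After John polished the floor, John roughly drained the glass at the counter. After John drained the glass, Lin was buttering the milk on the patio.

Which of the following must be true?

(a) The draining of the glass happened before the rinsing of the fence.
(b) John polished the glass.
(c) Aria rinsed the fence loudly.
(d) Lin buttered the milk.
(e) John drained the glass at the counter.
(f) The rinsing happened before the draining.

(c), (e), (f)

(a) Not entailed — the narrative places the rinsing before the draining, not after.
(b) Not entailed — John polished the floor, not the glass; the glass belongs to the draining event.
(c) Entailed — dropping 'in the morning' leaves a sub-description the original still satisfies.
(d) Not entailed — 'was buttering' is progressive on an accomplishment; it does not entail the completed 'buttered'.
(e) Entailed — dropping 'roughly' leaves a sub-description the original still satisfies.
(f) Entailed — the narrative places the rinsing before the draining.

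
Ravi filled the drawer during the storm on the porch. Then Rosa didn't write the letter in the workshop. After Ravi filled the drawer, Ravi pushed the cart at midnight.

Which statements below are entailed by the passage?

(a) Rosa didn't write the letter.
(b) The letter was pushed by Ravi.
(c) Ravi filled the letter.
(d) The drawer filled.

(d)

(a) Not entailed — dropping 'in the workshop' under negation is not valid — the original leaves open that Rosa wrote the letter some other way.
(b) Not entailed — Ravi pushed the cart, not the letter; the letter belongs to the writing event.
(c) Not entailed — Ravi filled the drawer, not the letter; the letter belongs to the writing event.
(d) Entailed — 'Ravi filled the drawer' is causative; it entails the inchoative 'the drawer filled'.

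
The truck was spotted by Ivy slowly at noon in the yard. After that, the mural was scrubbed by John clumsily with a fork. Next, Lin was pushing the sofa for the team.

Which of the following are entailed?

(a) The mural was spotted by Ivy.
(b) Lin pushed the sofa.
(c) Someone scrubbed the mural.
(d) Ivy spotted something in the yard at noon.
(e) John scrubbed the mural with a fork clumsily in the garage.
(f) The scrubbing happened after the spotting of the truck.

(b), (c), (d), (f)

(a) Not entailed — Ivy spotted the truck, not the mural; the mural belongs to the scrubbing event.
(b) Entailed — 'push' is an activity; 'was pushing' entails that some pushing happened, so 'pushed' holds.
(c) Entailed — the original entails any weakening of itself; this just drops 'clumsily', 'with a fork' and generalizes the agent.
(d) Entailed — this follows by dropping conjuncts from the spotting event's description.
(e) Not entailed — 'in the garage' adds information not in the original event.
(f) Entailed — the narrative places the spotting before the scrubbing.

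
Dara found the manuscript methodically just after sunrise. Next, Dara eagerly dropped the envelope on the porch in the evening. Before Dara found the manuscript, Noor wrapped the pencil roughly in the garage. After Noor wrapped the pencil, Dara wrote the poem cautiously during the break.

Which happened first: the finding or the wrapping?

The connectives place the wrapping before the finding.

the wrapping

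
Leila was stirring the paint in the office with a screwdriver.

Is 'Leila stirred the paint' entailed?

yes

'stir' is atelic; if Leila was stirring the paint, then Leila stirred the paint (for some time).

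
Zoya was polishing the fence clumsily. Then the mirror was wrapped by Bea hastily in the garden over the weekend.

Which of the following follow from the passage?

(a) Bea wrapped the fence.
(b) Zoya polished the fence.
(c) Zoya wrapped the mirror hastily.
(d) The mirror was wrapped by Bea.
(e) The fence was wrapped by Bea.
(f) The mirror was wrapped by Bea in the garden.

(a) Not entailed — Bea wrapped the mirror, not the fence; the fence belongs to the polishing event.
(b) Entailed — 'polish' is an activity; 'was polishing' entails that some polishing happened, so 'polished' holds.
(c) Not entailed — the passage has Bea wrapping the mirror, not Zoya.
(d) Entailed — the original entails any weakening of itself; this just drops 'in the garden', 'hastily', 'over the weekend'.
(e) Not entailed — Bea wrapped the mirror, not the fence; the fence belongs to the polishing event.
(f) Entailed — every conjunct here is already in the original wrapping event.

(b), (d), (f)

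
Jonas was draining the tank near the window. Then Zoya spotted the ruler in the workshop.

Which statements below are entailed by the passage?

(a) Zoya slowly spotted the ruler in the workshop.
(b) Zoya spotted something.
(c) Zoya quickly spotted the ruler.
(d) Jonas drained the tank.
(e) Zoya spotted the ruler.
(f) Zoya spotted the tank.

(b), (e)

(a) Not entailed — 'slowly' adds information not in the original event.
(b) Entailed — dropping 'in the workshop' and generalizing the patient leaves a sub-description the original still satisfies.
(c) Not entailed — 'quickly' adds information not in the original event.
(d) Not entailed — 'was draining' is progressive on an accomplishment; it does not entail the completed 'drained'.
(e) Entailed — this follows by dropping conjuncts from the spotting event's description.
(f) Not entailed — Zoya spotted the ruler, not the tank; the tank belongs to the draining event.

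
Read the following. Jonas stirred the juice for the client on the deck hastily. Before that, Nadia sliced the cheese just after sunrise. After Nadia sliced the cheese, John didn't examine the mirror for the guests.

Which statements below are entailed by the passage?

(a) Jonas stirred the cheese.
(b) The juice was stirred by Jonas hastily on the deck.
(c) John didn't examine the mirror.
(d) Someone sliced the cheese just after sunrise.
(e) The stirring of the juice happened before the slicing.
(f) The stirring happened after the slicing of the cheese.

(b), (d), (f)

(a) Not entailed — Jonas stirred the juice, not the cheese; the cheese belongs to the slicing event.
(b) Entailed — dropping 'for the client' leaves a sub-description the original still satisfies.
(c) Not entailed — dropping 'for the guests' under negation is not valid — the original leaves open that John examined the mirror some other way.
(d) Entailed — this follows by dropping conjuncts from the slicing event's description.
(e) Not entailed — the narrative places the slicing before the stirring, not after.
(f) Entailed — the narrative places the slicing before the stirring.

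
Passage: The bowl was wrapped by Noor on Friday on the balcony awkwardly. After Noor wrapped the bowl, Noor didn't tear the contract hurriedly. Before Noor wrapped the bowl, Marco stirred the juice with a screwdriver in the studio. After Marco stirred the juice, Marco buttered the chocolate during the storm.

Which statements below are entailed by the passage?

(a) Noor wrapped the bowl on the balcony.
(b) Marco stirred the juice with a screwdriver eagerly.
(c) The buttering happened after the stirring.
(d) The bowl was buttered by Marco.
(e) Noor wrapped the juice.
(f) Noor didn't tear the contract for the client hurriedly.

(a), (c), (f)

(a) Entailed — every conjunct here is already in the original wrapping event.
(b) Not entailed — 'eagerly' adds information not in the original event.
(c) Entailed — the narrative places the stirring before the buttering.
(d) Not entailed — Marco buttered the chocolate, not the bowl; the bowl belongs to the wrapping event.
(e) Not entailed — Noor wrapped the bowl, not the juice; the juice belongs to the stirring event.
(f) Entailed — under negation, adding a further restriction is entailed: if no such tearing event occurred, none occurred for the client either.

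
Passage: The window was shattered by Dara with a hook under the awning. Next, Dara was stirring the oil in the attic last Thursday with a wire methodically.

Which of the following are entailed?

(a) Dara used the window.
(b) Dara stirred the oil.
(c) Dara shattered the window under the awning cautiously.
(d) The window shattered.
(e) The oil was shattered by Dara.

(a) Not entailed — the window is the patient, not an instrument — Dara used a hook.
(b) Entailed — 'stir' is an activity; 'was stirring' entails that some stirring happened, so 'stirred' holds.
(c) Not entailed — 'cautiously' adds information not in the original event.
(d) Entailed — 'Dara shattered the window' is causative; it entails the inchoative 'the window shattered'.
(e) Not entailed — Dara shattered the window, not the oil; the oil belongs to the stirring event.

(b), (d)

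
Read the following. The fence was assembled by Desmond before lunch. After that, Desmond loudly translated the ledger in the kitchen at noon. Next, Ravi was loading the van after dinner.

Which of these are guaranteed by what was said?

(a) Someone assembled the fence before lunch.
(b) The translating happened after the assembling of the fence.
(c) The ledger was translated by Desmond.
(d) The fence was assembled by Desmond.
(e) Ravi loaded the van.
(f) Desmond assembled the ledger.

(a), (b), (c), (d)

(a) Entailed — every conjunct here is already in the original assembling event.
(b) Entailed — the narrative places the assembling before the translating.
(c) Entailed — dropping 'in the kitchen', 'at noon', 'loudly' leaves a sub-description the original still satisfies.
(d) Entailed — dropping 'before lunch' leaves a sub-description the original still satisfies.
(e) Not entailed — 'was loading' is progressive on an accomplishment; it does not entail the completed 'loaded'.
(f) Not entailed — Desmond assembled the fence, not the ledger; the ledger belongs to the translating event.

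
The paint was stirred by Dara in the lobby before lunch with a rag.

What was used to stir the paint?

'with a rag' marks the instrument of the stirring event.

a rag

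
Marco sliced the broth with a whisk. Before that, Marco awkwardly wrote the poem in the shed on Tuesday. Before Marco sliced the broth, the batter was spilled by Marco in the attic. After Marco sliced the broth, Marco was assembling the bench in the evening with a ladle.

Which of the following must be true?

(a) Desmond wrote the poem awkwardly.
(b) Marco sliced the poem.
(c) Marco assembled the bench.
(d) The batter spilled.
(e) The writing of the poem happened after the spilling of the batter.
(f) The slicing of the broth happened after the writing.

(d), (f)

(a) Not entailed — the passage has Marco writing the poem, not Desmond.
(b) Not entailed — Marco sliced the broth, not the poem; the poem belongs to the writing event.
(c) Not entailed — 'was assembling' is progressive on an accomplishment; it does not entail the completed 'assembled'.
(d) Entailed — 'Marco spilled the batter' is causative; it entails the inchoative 'the batter spilled'.
(e) Not entailed — the narrative doesn't order the spilling relative to the writing.
(f) Entailed — the narrative places the writing before the slicing.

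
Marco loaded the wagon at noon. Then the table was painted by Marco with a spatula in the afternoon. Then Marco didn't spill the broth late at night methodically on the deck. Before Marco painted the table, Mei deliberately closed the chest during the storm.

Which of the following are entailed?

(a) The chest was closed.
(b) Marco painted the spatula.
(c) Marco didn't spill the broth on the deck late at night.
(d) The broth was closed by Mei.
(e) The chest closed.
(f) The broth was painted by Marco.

(a), (e)

(a) Entailed — every conjunct here is already in the original closing event.
(b) Not entailed — the spatula is the instrument, not what was painted.
(c) Not entailed — dropping 'methodically' under negation is not valid — the original leaves open that Marco spilled the broth some other way.
(d) Not entailed — Mei closed the chest, not the broth; the broth belongs to the spilling event.
(e) Entailed — 'Mei closed the chest' is causative; it entails the inchoative 'the chest closed'.
(f) Not entailed — Marco painted the table, not the broth; the broth belongs to the spilling event.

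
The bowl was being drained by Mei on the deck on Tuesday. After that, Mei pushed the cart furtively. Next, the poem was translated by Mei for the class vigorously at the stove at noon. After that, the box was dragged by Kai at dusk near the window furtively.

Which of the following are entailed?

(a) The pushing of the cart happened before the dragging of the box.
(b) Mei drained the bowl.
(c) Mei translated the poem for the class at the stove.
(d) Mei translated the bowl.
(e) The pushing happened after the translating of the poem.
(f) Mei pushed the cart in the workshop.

(a) Entailed — the narrative places the pushing before the dragging.
(b) Not entailed — 'was draining' is progressive on an accomplishment; it does not entail the completed 'drained'.
(c) Entailed — the original entails any weakening of itself; this just drops 'vigorously', 'at noon'.
(d) Not entailed — Mei translated the poem, not the bowl; the bowl belongs to the draining event.
(e) Not entailed — the narrative places the pushing before the translating, not after.
(f) Not entailed — 'in the workshop' adds information not in the original event.

(a), (c)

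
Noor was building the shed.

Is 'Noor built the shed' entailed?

'was building' is progressive; for an accomplishment like 'build the shed', it doesn't entail completion.

no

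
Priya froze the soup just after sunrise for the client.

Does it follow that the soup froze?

'Priya froze the soup' is the causative; it entails the inchoative 'the soup froze'.

yes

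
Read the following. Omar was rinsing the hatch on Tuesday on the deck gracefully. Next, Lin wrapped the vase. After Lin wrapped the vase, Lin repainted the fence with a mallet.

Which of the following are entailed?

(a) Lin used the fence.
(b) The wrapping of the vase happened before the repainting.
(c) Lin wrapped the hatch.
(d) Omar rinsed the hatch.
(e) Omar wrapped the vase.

(b), (d)

(a) Not entailed — the fence is the patient, not an instrument — Lin used a mallet.
(b) Entailed — the narrative places the wrapping before the repainting.
(c) Not entailed — Lin wrapped the vase, not the hatch; the hatch belongs to the rinsing event.
(d) Entailed — 'rinse' is an activity; 'was rinsing' entails that some rinsing happened, so 'rinsed' holds.
(e) Not entailed — the passage has Lin wrapping the vase, not Omar.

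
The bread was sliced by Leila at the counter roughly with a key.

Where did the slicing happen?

at the counter

'at the counter' marks the location of the slicing event.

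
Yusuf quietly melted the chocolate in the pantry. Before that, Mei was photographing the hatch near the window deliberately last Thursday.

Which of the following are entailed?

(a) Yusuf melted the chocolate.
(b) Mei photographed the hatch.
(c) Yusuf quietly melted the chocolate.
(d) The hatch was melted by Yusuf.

(a) Entailed — this follows by dropping conjuncts from the melting event's description.
(b) Not entailed — 'was photographing' is progressive on an accomplishment; it does not entail the completed 'photographed'.
(c) Entailed — dropping 'in the pantry' leaves a sub-description the original still satisfies.
(d) Not entailed — Yusuf melted the chocolate, not the hatch; the hatch belongs to the photographing event.

(a), (c)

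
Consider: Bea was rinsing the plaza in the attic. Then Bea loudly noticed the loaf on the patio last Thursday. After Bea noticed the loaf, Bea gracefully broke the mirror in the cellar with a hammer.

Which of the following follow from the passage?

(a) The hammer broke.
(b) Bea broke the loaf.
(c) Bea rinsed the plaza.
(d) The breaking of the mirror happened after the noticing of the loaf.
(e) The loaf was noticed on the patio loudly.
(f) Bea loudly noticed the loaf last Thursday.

(c), (d), (e), (f)

(a) Not entailed — the mirror is what broke, not the hammer.
(b) Not entailed — Bea broke the mirror, not the loaf; the loaf belongs to the noticing event.
(c) Entailed — 'rinse' is an activity; 'was rinsing' entails that some rinsing happened, so 'rinsed' holds.
(d) Entailed — the narrative places the noticing before the breaking.
(e) Entailed — this follows by dropping conjuncts from the noticing event's description.
(f) Entailed — the original entails any weakening of itself; this just drops 'on the patio'.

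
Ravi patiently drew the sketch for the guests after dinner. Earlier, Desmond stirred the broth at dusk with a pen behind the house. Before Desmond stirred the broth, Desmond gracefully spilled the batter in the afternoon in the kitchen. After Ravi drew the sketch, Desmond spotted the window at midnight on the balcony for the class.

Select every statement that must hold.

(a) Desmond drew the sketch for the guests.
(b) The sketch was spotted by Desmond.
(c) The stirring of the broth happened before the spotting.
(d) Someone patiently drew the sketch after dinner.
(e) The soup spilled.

(c), (d)

(a) Not entailed — the passage has Ravi drawing the sketch, not Desmond.
(b) Not entailed — Desmond spotted the window, not the sketch; the sketch belongs to the drawing event.
(c) Entailed — the narrative places the stirring before the spotting.
(d) Entailed — this follows by dropping conjuncts from the drawing event's description.
(e) Not entailed — the batter is what spilled, not the soup.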